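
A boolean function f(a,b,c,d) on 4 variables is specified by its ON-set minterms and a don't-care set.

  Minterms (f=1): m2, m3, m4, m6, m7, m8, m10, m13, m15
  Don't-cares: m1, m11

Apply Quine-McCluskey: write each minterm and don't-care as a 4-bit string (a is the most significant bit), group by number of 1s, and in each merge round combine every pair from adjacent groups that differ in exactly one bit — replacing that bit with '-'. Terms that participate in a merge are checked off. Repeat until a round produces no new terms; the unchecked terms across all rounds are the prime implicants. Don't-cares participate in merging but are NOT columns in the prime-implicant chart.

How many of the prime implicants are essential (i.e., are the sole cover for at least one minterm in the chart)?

3

[col 0] 0001*, 0010*, 0011*, 0100*, 0110*, 0111*, 1000*, 1010*, 1011*, 1101*, 1111*
[col 1] -010*, -011*, -111*, 0-10*, 0-11*, 00-1, 001-*, 01-0, 011-*, 1-11*, 10-0, 101-*, 11-1
[col 2] --11, -01-, 0-1-
Prime implicants: --11, -01-, 0-1-, 00-1, 01-0, 10-0, 11-1
PI chart (minterm → PIs covering it):
  2 | -01-,0-1-
  3 | --11,-01-,0-1-,00-1
  4 | 01-0  (sole → essential)
  6 | 0-1-,01-0
  7 | --11,0-1-
  8 | 10-0  (sole → essential)
  10 | -01-,10-0
  13 | 11-1  (sole → essential)
  15 | --11,11-1
Essential prime implicants: 01-0, 10-0, 11-1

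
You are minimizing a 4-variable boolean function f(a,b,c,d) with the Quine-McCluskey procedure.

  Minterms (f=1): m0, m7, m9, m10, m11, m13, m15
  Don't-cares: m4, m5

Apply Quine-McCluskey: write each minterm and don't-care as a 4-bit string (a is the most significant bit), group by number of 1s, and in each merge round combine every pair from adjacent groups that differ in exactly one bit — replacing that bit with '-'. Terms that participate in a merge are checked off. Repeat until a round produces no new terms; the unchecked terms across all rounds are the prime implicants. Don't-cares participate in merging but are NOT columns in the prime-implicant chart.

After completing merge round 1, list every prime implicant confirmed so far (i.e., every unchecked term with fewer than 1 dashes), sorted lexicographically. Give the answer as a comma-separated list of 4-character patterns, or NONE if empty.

Round 0: 0000✓ 0100✓ 0101✓ 0111✓ 1001✓ 1010✓ 1011✓ 1101✓ 1111✓
Round 1: -101✓ -111✓ 0-00 01-1✓ 010- 1-01✓ 1-11✓ 10-1✓ 101- 11-1✓
Round 2: -1-1 1--1
PIs = {-1-1, 0-00, 010-, 1--1, 101-}

NONE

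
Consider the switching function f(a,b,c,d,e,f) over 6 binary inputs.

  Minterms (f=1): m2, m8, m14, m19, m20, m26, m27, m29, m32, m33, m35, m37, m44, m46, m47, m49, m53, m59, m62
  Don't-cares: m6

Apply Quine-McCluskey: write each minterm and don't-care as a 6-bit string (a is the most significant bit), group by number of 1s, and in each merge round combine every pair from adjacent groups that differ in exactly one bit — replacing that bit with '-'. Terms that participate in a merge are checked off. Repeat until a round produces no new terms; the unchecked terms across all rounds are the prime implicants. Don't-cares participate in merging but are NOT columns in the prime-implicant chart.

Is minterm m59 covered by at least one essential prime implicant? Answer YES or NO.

YES

size-2^0 implicants → 000010(✓)  000110(✓)  001000  001110(✓)  010011(✓)  010100  011010(✓)  011011(✓)  011101  100000(✓)  100001(✓)  100011(✓)  100101(✓)  101100(✓)  101110(✓)  101111(✓)  110001(✓)  110101(✓)  111011(✓)  111110(✓)
size-2^1 implicants → -01110  -11011  00-110  000-10  01-011  01101-  1-0001(✓)  1-0101(✓)  1-1110  100-01(✓)  1000-1  10000-  1011-0  10111-  110-01(✓)
size-2^2 implicants → 1-0-01
Unchecked terms (primes): -01110, -11011, 00-110, 000-10, 001000, 01-011, 010100, 01101-, 011101, 1-0-01, 1-1110, 1000-1, 10000-, 1011-0, 10111-
Minterm coverage:
  m2 ⊆ 000-10 [E]
  m8 ⊆ 001000 [E]
  m14 ⊆ -01110,00-110
  m19 ⊆ 01-011 [E]
  m20 ⊆ 010100 [E]
  m26 ⊆ 01101- [E]
  m27 ⊆ -11011,01-011,01101-
  m29 ⊆ 011101 [E]
  m32 ⊆ 10000- [E]
  m33 ⊆ 1-0-01,1000-1,10000-
  m35 ⊆ 1000-1 [E]
  m37 ⊆ 1-0-01 [E]
  m44 ⊆ 1011-0 [E]
  m46 ⊆ -01110,1-1110,1011-0,10111-
  m47 ⊆ 10111- [E]
  m49 ⊆ 1-0-01 [E]
  m53 ⊆ 1-0-01 [E]
  m59 ⊆ -11011 [E]
  m62 ⊆ 1-1110 [E]
E = {-11011, 000-10, 001000, 01-011, 010100, 01101-, 011101, 1-0-01, 1-1110, 1000-1, 10000-, 1011-0, 10111-}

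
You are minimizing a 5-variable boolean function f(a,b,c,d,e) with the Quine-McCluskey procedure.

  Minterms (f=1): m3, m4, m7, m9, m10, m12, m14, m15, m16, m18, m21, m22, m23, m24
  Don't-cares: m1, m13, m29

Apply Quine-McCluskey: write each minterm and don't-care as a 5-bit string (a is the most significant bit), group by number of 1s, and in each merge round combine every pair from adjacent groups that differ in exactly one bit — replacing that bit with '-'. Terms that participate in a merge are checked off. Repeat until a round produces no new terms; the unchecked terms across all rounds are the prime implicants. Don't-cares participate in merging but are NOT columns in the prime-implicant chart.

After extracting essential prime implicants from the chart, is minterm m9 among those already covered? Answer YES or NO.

NO

[col 0] 00001*, 00011*, 00100*, 00111*, 01001*, 01010*, 01100*, 01101*, 01110*, 01111*, 10000*, 10010*, 10101*, 10110*, 10111*, 11000*, 11101*
[col 1] -0111, -1101, 0-001, 0-100, 0-111, 00-11, 000-1, 01-01, 01-10, 011-0*, 011-1*, 0110-*, 0111-*, 1-000, 1-101, 10-10, 100-0, 101-1, 1011-
[col 2] 011--
Prime implicants: -0111, -1101, 0-001, 0-100, 0-111, 00-11, 000-1, 01-01, 01-10, 011--, 1-000, 1-101, 10-10, 100-0, 101-1, 1011-
PI chart (minterm → PIs covering it):
  3 | 00-11,000-1
  4 | 0-100  (sole → essential)
  7 | -0111,0-111,00-11
  9 | 0-001,01-01
  10 | 01-10  (sole → essential)
  12 | 0-100,011--
  14 | 01-10,011--
  15 | 0-111,011--
  16 | 1-000,100-0
  18 | 10-10,100-0
  21 | 1-101,101-1
  22 | 10-10,1011-
  23 | -0111,101-1,1011-
  24 | 1-000  (sole → essential)
Essential prime implicants: 0-100, 01-10, 1-000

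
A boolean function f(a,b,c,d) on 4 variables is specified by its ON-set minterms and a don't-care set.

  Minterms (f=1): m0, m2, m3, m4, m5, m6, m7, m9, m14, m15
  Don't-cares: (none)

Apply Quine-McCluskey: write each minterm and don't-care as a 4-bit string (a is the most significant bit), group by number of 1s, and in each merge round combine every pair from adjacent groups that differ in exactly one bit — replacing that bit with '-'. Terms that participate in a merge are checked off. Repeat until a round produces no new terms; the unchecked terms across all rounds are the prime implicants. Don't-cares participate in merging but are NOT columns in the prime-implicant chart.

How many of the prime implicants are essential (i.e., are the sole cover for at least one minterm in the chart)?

5

Round 0: 0000✓ 0010✓ 0011✓ 0100✓ 0101✓ 0110✓ 0111✓ 1001 1110✓ 1111✓
Round 1: -110✓ -111✓ 0-00✓ 0-10✓ 0-11✓ 00-0✓ 001-✓ 01-0✓ 01-1✓ 010-✓ 011-✓ 111-✓
Round 2: -11- 0--0 0-1- 01--
PIs = {-11-, 0--0, 0-1-, 01--, 1001}
Coverage chart:
  m0: 0--0 ←essential
  m2: 0--0,0-1-
  m3: 0-1- ←essential
  m4: 0--0,01--
  m5: 01-- ←essential
  m6: -11-,0--0,0-1-,01--
  m7: -11-,0-1-,01--
  m9: 1001 ←essential
  m14: -11- ←essential
  m15: -11- ←essential
Essential: -11-, 0--0, 0-1-, 01--, 1001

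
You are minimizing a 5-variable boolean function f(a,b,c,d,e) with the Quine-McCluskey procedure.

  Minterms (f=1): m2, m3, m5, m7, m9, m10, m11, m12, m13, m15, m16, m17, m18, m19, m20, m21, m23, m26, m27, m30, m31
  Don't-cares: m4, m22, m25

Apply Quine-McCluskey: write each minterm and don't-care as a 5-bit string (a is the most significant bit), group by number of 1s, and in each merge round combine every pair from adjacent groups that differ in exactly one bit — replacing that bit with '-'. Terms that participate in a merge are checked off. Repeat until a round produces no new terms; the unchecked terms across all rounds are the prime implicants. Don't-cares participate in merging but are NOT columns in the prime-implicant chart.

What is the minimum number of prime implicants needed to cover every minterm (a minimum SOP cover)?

[col 0] 00010*, 00011*, 00100*, 00101*, 00111*, 01001*, 01010*, 01011*, 01100*, 01101*, 01111*, 10000*, 10001*, 10010*, 10011*, 10100*, 10101*, 10110*, 10111*, 11001*, 11010*, 11011*, 11110*, 11111*
[col 1] -0010*, -0011*, -0100*, -0101*, -0111*, -1001*, -1010*, -1011*, -1111*, 0-010*, 0-011*, 0-100*, 0-101*, 0-111*, 00-11*, 0001-*, 001-1*, 0010-*, 01-01*, 01-11*, 010-1*, 0101-*, 011-1*, 0110-*, 1-001*, 1-010*, 1-011*, 1-110*, 1-111*, 10-00*, 10-01*, 10-10*, 10-11*, 100-0*, 100-1*, 1000-*, 1001-*, 101-0*, 101-1*, 1010-*, 1011-*, 11-10*, 11-11*, 110-1*, 1101-*, 1111-*
[col 2] --010*, --011*, --111*, -0-11*, -001-*, -01-1, -010-, -1-11*, -10-1, -101-*, 0--11*, 0-01-*, 0-1-1, 0-10-, 01--1, 1--10*, 1--11*, 1-0-1, 1-01-*, 1-11-*, 10--0*, 10--1*, 10-0-*, 10-1-*, 100--*, 101--*, 11-1-*
[col 3] ---11, --01-, 1--1-, 10---
Prime implicants: ---11, --01-, -01-1, -010-, -10-1, 0-1-1, 0-10-, 01--1, 1--1-, 1-0-1, 10---
PI chart (minterm → PIs covering it):
  2 | --01-  (sole → essential)
  3 | ---11,--01-
  5 | -01-1,-010-,0-1-1,0-10-
  7 | ---11,-01-1,0-1-1
  9 | -10-1,01--1
  10 | --01-  (sole → essential)
  11 | ---11,--01-,-10-1,01--1
  12 | 0-10-  (sole → essential)
  13 | 0-1-1,0-10-,01--1
  15 | ---11,0-1-1,01--1
  16 | 10---  (sole → essential)
  17 | 1-0-1,10---
  18 | --01-,1--1-,10---
  19 | ---11,--01-,1--1-,1-0-1,10---
  20 | -010-,10---
  21 | -01-1,-010-,10---
  23 | ---11,-01-1,1--1-,10---
  26 | --01-,1--1-
  27 | ---11,--01-,-10-1,1--1-,1-0-1
  30 | 1--1-  (sole → essential)
  31 | ---11,1--1-
Essential prime implicants: --01-, 0-10-, 1--1-, 10---
Petrick residual → ---11, -10-1
Minimum SOP uses 6 PIs: de + c'd + bc'e + a'cd' + ad + ab'

6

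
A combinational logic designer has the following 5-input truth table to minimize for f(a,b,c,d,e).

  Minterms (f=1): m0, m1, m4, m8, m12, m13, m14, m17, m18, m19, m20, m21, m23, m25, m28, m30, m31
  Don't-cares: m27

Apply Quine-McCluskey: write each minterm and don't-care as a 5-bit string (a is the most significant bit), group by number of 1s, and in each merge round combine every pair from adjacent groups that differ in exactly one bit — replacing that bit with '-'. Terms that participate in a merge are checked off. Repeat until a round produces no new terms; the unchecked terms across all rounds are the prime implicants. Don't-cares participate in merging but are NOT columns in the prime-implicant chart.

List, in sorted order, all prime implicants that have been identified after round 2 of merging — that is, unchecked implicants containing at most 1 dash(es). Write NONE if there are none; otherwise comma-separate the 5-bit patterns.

-0001, 0000-, 0110-, 1001-, 1010-, 1111-

size-2^0 implicants → 00000(✓)  00001(✓)  00100(✓)  01000(✓)  01100(✓)  01101(✓)  01110(✓)  10001(✓)  10010(✓)  10011(✓)  10100(✓)  10101(✓)  10111(✓)  11001(✓)  11011(✓)  11100(✓)  11110(✓)  11111(✓)
size-2^1 implicants → -0001  -0100(✓)  -1100(✓)  -1110(✓)  0-000(✓)  0-100(✓)  00-00(✓)  0000-  01-00(✓)  011-0(✓)  0110-  1-001(✓)  1-011(✓)  1-100(✓)  1-111(✓)  10-01(✓)  10-11(✓)  100-1(✓)  1001-  101-1(✓)  1010-  11-11(✓)  110-1(✓)  111-0(✓)  1111-
size-2^2 implicants → --100  -11-0  0--00  1--11  1-0-1  10--1
Unchecked terms (primes): --100, -0001, -11-0, 0--00, 0000-, 0110-, 1--11, 1-0-1, 10--1, 1001-, 1010-, 1111-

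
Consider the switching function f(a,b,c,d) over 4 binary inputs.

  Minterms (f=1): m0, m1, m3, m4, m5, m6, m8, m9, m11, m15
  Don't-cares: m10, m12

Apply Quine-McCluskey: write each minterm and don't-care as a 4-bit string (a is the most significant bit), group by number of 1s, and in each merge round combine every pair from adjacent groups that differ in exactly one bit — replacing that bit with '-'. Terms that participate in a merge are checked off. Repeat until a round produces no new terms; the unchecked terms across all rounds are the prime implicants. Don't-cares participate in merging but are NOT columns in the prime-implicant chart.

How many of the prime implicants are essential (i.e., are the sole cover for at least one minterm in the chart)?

size-2^0 implicants → 0000(✓)  0001(✓)  0011(✓)  0100(✓)  0101(✓)  0110(✓)  1000(✓)  1001(✓)  1010(✓)  1011(✓)  1100(✓)  1111(✓)
size-2^1 implicants → -000(✓)  -001(✓)  -011(✓)  -100(✓)  0-00(✓)  0-01(✓)  00-1(✓)  000-(✓)  01-0  010-(✓)  1-00(✓)  1-11  10-0(✓)  10-1(✓)  100-(✓)  101-(✓)
size-2^2 implicants → --00  -0-1  -00-  0-0-  10--
Unchecked terms (primes): --00, -0-1, -00-, 0-0-, 01-0, 1-11, 10--
Minterm coverage:
  m0 ⊆ --00,-00-,0-0-
  m1 ⊆ -0-1,-00-,0-0-
  m3 ⊆ -0-1 [E]
  m4 ⊆ --00,0-0-,01-0
  m5 ⊆ 0-0- [E]
  m6 ⊆ 01-0 [E]
  m8 ⊆ --00,-00-,10--
  m9 ⊆ -0-1,-00-,10--
  m11 ⊆ -0-1,1-11,10--
  m15 ⊆ 1-11 [E]
E = {-0-1, 0-0-, 01-0, 1-11}

4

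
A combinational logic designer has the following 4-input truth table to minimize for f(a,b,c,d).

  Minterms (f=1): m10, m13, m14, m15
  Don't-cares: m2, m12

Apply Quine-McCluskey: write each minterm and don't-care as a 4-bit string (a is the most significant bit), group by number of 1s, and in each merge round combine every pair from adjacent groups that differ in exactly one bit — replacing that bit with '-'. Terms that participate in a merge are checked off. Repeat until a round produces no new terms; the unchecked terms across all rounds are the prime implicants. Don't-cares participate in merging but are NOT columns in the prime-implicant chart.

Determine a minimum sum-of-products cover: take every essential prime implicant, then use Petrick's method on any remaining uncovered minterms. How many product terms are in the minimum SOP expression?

2

size-2^0 implicants → 0010(✓)  1010(✓)  1100(✓)  1101(✓)  1110(✓)  1111(✓)
size-2^1 implicants → -010  1-10  11-0(✓)  11-1(✓)  110-(✓)  111-(✓)
size-2^2 implicants → 11--
Unchecked terms (primes): -010, 1-10, 11--
Minterm coverage:
  m10 ⊆ -010,1-10
  m13 ⊆ 11-- [E]
  m14 ⊆ 1-10,11--
  m15 ⊆ 11-- [E]
E = {11--}
Petrick residual → -010
Cover = b'cd' + ab  |cover|=2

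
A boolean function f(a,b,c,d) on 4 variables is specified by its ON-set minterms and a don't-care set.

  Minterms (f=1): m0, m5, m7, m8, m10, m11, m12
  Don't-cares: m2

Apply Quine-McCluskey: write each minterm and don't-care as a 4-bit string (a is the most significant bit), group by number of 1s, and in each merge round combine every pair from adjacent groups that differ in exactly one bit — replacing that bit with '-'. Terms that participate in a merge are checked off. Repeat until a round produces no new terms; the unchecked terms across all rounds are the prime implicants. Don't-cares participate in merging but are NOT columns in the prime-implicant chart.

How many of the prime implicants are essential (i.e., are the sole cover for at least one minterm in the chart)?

4

size-2^0 implicants → 0000(✓)  0010(✓)  0101(✓)  0111(✓)  1000(✓)  1010(✓)  1011(✓)  1100(✓)
size-2^1 implicants → -000(✓)  -010(✓)  00-0(✓)  01-1  1-00  10-0(✓)  101-
size-2^2 implicants → -0-0
Unchecked terms (primes): -0-0, 01-1, 1-00, 101-
Minterm coverage:
  m0 ⊆ -0-0 [E]
  m5 ⊆ 01-1 [E]
  m7 ⊆ 01-1 [E]
  m8 ⊆ -0-0,1-00
  m10 ⊆ -0-0,101-
  m11 ⊆ 101- [E]
  m12 ⊆ 1-00 [E]
E = {-0-0, 01-1, 1-00, 101-}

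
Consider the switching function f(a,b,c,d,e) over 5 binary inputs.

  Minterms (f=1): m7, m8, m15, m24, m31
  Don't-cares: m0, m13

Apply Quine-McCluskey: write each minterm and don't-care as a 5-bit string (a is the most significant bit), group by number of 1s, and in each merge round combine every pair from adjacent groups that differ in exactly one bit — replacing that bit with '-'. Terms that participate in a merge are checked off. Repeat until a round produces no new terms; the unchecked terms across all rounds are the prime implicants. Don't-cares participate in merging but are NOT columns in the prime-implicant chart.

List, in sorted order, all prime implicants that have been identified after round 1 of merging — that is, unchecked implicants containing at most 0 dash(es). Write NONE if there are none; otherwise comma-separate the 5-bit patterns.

NONE

Round 0: 00000✓ 00111✓ 01000✓ 01101✓ 01111✓ 11000✓ 11111✓
Round 1: -1000 -1111 0-000 0-111 011-1
PIs = {-1000, -1111, 0-000, 0-111, 011-1}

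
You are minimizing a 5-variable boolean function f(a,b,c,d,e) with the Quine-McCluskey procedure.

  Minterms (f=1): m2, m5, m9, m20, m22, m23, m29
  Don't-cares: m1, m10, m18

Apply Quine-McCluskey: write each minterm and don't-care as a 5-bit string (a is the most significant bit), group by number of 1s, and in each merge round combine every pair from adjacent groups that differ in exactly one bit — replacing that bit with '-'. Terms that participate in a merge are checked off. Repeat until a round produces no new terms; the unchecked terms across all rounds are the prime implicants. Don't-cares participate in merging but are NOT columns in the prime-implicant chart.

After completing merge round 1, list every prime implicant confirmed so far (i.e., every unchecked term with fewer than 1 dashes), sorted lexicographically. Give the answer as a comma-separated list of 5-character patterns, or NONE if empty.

11101

size-2^0 implicants → 00001(✓)  00010(✓)  00101(✓)  01001(✓)  01010(✓)  10010(✓)  10100(✓)  10110(✓)  10111(✓)  11101
size-2^1 implicants → -0010  0-001  0-010  00-01  10-10  101-0  1011-
Unchecked terms (primes): -0010, 0-001, 0-010, 00-01, 10-10, 101-0, 1011-, 11101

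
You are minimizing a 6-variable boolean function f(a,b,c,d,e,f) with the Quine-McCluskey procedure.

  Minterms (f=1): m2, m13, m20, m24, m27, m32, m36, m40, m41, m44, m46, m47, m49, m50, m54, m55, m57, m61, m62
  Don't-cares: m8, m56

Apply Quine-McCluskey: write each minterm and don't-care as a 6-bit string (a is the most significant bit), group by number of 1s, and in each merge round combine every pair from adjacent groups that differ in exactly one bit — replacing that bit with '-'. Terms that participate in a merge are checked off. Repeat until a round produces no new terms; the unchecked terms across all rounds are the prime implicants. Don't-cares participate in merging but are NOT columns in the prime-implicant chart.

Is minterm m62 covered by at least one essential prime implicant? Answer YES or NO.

Round 0: 000010 001000✓ 001101 010100 011000✓ 011011 100000✓ 100100✓ 101000✓ 101001✓ 101100✓ 101110✓ 101111✓ 110001✓ 110010✓ 110110✓ 110111✓ 111000✓ 111001✓ 111101✓ 111110✓
Round 1: -01000✓ -11000✓ 0-1000✓ 1-1000✓ 1-1001✓ 1-1110 10-000✓ 10-100✓ 100-00✓ 101-00✓ 10100-✓ 1011-0 10111- 11-001 11-110 110-10 11011- 111-01 11100-✓
Round 2: --1000 1-100- 10--00
PIs = {--1000, 000010, 001101, 010100, 011011, 1-100-, 1-1110, 10--00, 1011-0, 10111-, 11-001, 11-110, 110-10, 11011-, 111-01}
Coverage chart:
  m2: 000010 ←essential
  m13: 001101 ←essential
  m20: 010100 ←essential
  m24: --1000 ←essential
  m27: 011011 ←essential
  m32: 10--00 ←essential
  m36: 10--00 ←essential
  m40: --1000,1-100-,10--00
  m41: 1-100- ←essential
  m44: 10--00,1011-0
  m46: 1-1110,1011-0,10111-
  m47: 10111- ←essential
  m49: 11-001 ←essential
  m50: 110-10 ←essential
  m54: 11-110,110-10,11011-
  m55: 11011- ←essential
  m57: 1-100-,11-001,111-01
  m61: 111-01 ←essential
  m62: 1-1110,11-110
Essential: --1000, 000010, 001101, 010100, 011011, 1-100-, 10--00, 10111-, 11-001, 110-10, 11011-, 111-01

NO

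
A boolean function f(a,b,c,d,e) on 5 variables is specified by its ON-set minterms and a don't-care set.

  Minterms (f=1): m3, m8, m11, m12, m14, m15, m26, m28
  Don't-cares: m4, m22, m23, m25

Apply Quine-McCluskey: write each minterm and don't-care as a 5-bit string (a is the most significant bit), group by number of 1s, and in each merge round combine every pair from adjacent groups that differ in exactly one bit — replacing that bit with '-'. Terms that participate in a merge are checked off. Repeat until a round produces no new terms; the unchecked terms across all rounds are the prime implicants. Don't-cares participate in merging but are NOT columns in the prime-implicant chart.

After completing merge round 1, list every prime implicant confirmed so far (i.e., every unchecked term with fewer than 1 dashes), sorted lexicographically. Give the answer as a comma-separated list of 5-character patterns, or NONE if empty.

11001, 11010

[col 0] 00011*, 00100*, 01000*, 01011*, 01100*, 01110*, 01111*, 10110*, 10111*, 11001, 11010, 11100*
[col 1] -1100, 0-011, 0-100, 01-00, 01-11, 011-0, 0111-, 1011-
Prime implicants: -1100, 0-011, 0-100, 01-00, 01-11, 011-0, 0111-, 1011-, 11001, 11010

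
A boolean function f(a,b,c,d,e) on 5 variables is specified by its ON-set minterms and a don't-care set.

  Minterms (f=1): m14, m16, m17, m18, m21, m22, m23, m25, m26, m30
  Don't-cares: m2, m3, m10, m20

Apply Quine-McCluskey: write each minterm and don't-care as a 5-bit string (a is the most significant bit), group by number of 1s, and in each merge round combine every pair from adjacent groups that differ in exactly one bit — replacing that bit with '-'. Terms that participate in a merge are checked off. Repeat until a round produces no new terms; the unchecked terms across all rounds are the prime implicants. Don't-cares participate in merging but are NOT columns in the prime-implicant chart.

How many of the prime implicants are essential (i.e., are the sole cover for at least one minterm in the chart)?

[col 0] 00010*, 00011*, 01010*, 01110*, 10000*, 10001*, 10010*, 10100*, 10101*, 10110*, 10111*, 11001*, 11010*, 11110*
[col 1] -0010*, -1010*, -1110*, 0-010*, 0001-, 01-10*, 1-001, 1-010*, 1-110*, 10-00*, 10-01*, 10-10*, 100-0*, 1000-*, 101-0*, 101-1*, 1010-*, 1011-*, 11-10*
[col 2] --010, -1-10, 1--10, 10--0, 10-0-, 101--
Prime implicants: --010, -1-10, 0001-, 1--10, 1-001, 10--0, 10-0-, 101--
PI chart (minterm → PIs covering it):
  14 | -1-10  (sole → essential)
  16 | 10--0,10-0-
  17 | 1-001,10-0-
  18 | --010,1--10,10--0
  21 | 10-0-,101--
  22 | 1--10,10--0,101--
  23 | 101--  (sole → essential)
  25 | 1-001  (sole → essential)
  26 | --010,-1-10,1--10
  30 | -1-10,1--10
Essential prime implicants: -1-10, 1-001, 101--

3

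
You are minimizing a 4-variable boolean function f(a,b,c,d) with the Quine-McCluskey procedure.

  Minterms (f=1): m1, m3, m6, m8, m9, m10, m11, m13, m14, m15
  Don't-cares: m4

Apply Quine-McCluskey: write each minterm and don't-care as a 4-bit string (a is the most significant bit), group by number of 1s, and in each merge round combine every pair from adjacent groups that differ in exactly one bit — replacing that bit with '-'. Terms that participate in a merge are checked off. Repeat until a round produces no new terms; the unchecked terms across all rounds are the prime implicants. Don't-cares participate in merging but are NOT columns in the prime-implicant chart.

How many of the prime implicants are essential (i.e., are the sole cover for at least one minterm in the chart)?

3

size-2^0 implicants → 0001(✓)  0011(✓)  0100(✓)  0110(✓)  1000(✓)  1001(✓)  1010(✓)  1011(✓)  1101(✓)  1110(✓)  1111(✓)
size-2^1 implicants → -001(✓)  -011(✓)  -110  00-1(✓)  01-0  1-01(✓)  1-10(✓)  1-11(✓)  10-0(✓)  10-1(✓)  100-(✓)  101-(✓)  11-1(✓)  111-(✓)
size-2^2 implicants → -0-1  1--1  1-1-  10--
Unchecked terms (primes): -0-1, -110, 01-0, 1--1, 1-1-, 10--
Minterm coverage:
  m1 ⊆ -0-1 [E]
  m3 ⊆ -0-1 [E]
  m6 ⊆ -110,01-0
  m8 ⊆ 10-- [E]
  m9 ⊆ -0-1,1--1,10--
  m10 ⊆ 1-1-,10--
  m11 ⊆ -0-1,1--1,1-1-,10--
  m13 ⊆ 1--1 [E]
  m14 ⊆ -110,1-1-
  m15 ⊆ 1--1,1-1-
E = {-0-1, 1--1, 10--}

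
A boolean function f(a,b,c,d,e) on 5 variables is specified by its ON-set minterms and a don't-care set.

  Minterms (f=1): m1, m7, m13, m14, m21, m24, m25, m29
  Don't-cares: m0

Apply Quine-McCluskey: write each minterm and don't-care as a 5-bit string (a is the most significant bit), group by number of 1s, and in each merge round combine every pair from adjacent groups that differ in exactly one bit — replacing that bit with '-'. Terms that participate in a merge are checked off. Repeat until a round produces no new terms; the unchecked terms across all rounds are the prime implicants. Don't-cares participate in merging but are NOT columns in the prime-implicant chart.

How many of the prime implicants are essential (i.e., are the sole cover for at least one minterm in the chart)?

6

[col 0] 00000*, 00001*, 00111, 01101*, 01110, 10101*, 11000*, 11001*, 11101*
[col 1] -1101, 0000-, 1-101, 11-01, 1100-
Prime implicants: -1101, 0000-, 00111, 01110, 1-101, 11-01, 1100-
PI chart (minterm → PIs covering it):
  1 | 0000-  (sole → essential)
  7 | 00111  (sole → essential)
  13 | -1101  (sole → essential)
  14 | 01110  (sole → essential)
  21 | 1-101  (sole → essential)
  24 | 1100-  (sole → essential)
  25 | 11-01,1100-
  29 | -1101,1-101,11-01
Essential prime implicants: -1101, 0000-, 00111, 01110, 1-101, 1100-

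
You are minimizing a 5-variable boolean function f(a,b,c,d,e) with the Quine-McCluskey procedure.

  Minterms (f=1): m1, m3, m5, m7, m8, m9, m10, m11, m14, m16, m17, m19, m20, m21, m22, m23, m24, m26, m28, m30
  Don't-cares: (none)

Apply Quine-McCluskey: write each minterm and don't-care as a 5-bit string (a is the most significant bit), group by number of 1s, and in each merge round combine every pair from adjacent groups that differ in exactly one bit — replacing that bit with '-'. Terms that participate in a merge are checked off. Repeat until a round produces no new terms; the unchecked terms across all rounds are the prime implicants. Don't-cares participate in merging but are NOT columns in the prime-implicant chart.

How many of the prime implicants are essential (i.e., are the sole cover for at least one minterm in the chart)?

2

Round 0: 00001✓ 00011✓ 00101✓ 00111✓ 01000✓ 01001✓ 01010✓ 01011✓ 01110✓ 10000✓ 10001✓ 10011✓ 10100✓ 10101✓ 10110✓ 10111✓ 11000✓ 11010✓ 11100✓ 11110✓
Round 1: -0001✓ -0011✓ -0101✓ -0111✓ -1000✓ -1010✓ -1110✓ 0-001✓ 0-011✓ 00-01✓ 00-11✓ 000-1✓ 001-1✓ 01-10✓ 010-0✓ 010-1✓ 0100-✓ 0101-✓ 1-000✓ 1-100✓ 1-110✓ 10-00✓ 10-01✓ 10-11✓ 100-1✓ 1000-✓ 101-0✓ 101-1✓ 1010-✓ 1011-✓ 11-00✓ 11-10✓ 110-0✓ 111-0✓
Round 2: -0-01✓ -0-11✓ -00-1✓ -01-1✓ -1-10 -10-0 0-0-1 00--1✓ 010-- 1--00 1-1-0 10--1✓ 10-0- 101-- 11--0
Round 3: -0--1
PIs = {-0--1, -1-10, -10-0, 0-0-1, 010--, 1--00, 1-1-0, 10-0-, 101--, 11--0}
Coverage chart:
  m1: -0--1,0-0-1
  m3: -0--1,0-0-1
  m5: -0--1 ←essential
  m7: -0--1 ←essential
  m8: -10-0,010--
  m9: 0-0-1,010--
  m10: -1-10,-10-0,010--
  m11: 0-0-1,010--
  m14: -1-10 ←essential
  m16: 1--00,10-0-
  m17: -0--1,10-0-
  m19: -0--1 ←essential
  m20: 1--00,1-1-0,10-0-,101--
  m21: -0--1,10-0-,101--
  m22: 1-1-0,101--
  m23: -0--1,101--
  m24: -10-0,1--00,11--0
  m26: -1-10,-10-0,11--0
  m28: 1--00,1-1-0,11--0
  m30: -1-10,1-1-0,11--0
Essential: -0--1, -1-10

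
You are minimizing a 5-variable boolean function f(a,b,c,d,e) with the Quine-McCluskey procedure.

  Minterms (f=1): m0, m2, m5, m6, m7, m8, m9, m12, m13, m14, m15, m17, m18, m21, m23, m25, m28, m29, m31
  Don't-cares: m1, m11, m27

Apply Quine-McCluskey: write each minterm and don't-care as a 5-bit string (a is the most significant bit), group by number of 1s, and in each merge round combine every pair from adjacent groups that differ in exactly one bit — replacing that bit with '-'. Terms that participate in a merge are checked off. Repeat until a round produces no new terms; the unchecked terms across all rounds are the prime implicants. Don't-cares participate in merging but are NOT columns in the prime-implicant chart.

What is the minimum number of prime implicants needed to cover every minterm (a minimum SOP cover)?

6

[col 0] 00000*, 00001*, 00010*, 00101*, 00110*, 00111*, 01000*, 01001*, 01011*, 01100*, 01101*, 01110*, 01111*, 10001*, 10010*, 10101*, 10111*, 11001*, 11011*, 11100*, 11101*, 11111*
[col 1] -0001*, -0010, -0101*, -0111*, -1001*, -1011*, -1100*, -1101*, -1111*, 0-000*, 0-001*, 0-101*, 0-110*, 0-111*, 00-01*, 00-10, 000-0, 0000-*, 001-1*, 0011-*, 01-00*, 01-01*, 01-11*, 010-1*, 0100-*, 011-0*, 011-1*, 0110-*, 0111-*, 1-001*, 1-101*, 1-111*, 10-01*, 101-1*, 11-01*, 11-11*, 110-1*, 111-1*, 1110-*
[col 2] --001*, --101*, --111*, -0-01*, -01-1*, -1-01*, -1-11*, -10-1*, -11-1*, -110-, 0--01*, 0-00-, 0-1-1*, 0-11-, 01--1*, 01-0-, 011--, 1--01*, 1-1-1*, 11--1*
[col 3] ---01, --1-1, -1--1
Prime implicants: ---01, --1-1, -0010, -1--1, -110-, 0-00-, 0-11-, 00-10, 000-0, 01-0-, 011--
PI chart (minterm → PIs covering it):
  0 | 0-00-,000-0
  2 | -0010,00-10,000-0
  5 | ---01,--1-1
  6 | 0-11-,00-10
  7 | --1-1,0-11-
  8 | 0-00-,01-0-
  9 | ---01,-1--1,0-00-,01-0-
  12 | -110-,01-0-,011--
  13 | ---01,--1-1,-1--1,-110-,01-0-,011--
  14 | 0-11-,011--
  15 | --1-1,-1--1,0-11-,011--
  17 | ---01  (sole → essential)
  18 | -0010  (sole → essential)
  21 | ---01,--1-1
  23 | --1-1  (sole → essential)
  25 | ---01,-1--1
  28 | -110-  (sole → essential)
  29 | ---01,--1-1,-1--1,-110-
  31 | --1-1,-1--1
Essential prime implicants: ---01, --1-1, -0010, -110-
Petrick residual → 0-00-, 0-11-
Minimum SOP uses 6 PIs: d'e + ce + b'c'de' + bcd' + a'c'd' + a'cd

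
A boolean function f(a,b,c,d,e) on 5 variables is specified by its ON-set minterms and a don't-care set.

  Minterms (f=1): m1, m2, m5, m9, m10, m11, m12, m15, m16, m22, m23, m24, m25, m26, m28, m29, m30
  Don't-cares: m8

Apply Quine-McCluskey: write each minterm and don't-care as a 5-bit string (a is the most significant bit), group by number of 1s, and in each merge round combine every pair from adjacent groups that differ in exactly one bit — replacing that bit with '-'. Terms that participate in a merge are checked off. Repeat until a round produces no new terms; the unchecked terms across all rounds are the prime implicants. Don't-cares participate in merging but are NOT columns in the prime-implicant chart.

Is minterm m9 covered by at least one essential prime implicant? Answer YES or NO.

size-2^0 implicants → 00001(✓)  00010(✓)  00101(✓)  01000(✓)  01001(✓)  01010(✓)  01011(✓)  01100(✓)  01111(✓)  10000(✓)  10110(✓)  10111(✓)  11000(✓)  11001(✓)  11010(✓)  11100(✓)  11101(✓)  11110(✓)
size-2^1 implicants → -1000(✓)  -1001(✓)  -1010(✓)  -1100(✓)  0-001  0-010  00-01  01-00(✓)  01-11  010-0(✓)  010-1(✓)  0100-(✓)  0101-(✓)  1-000  1-110  1011-  11-00(✓)  11-01(✓)  11-10(✓)  110-0(✓)  1100-(✓)  111-0(✓)  1110-(✓)
size-2^2 implicants → -1-00  -10-0  -100-  010--  11--0  11-0-
Unchecked terms (primes): -1-00, -10-0, -100-, 0-001, 0-010, 00-01, 01-11, 010--, 1-000, 1-110, 1011-, 11--0, 11-0-
Minterm coverage:
  m1 ⊆ 0-001,00-01
  m2 ⊆ 0-010 [E]
  m5 ⊆ 00-01 [E]
  m9 ⊆ -100-,0-001,010--
  m10 ⊆ -10-0,0-010,010--
  m11 ⊆ 01-11,010--
  m12 ⊆ -1-00 [E]
  m15 ⊆ 01-11 [E]
  m16 ⊆ 1-000 [E]
  m22 ⊆ 1-110,1011-
  m23 ⊆ 1011- [E]
  m24 ⊆ -1-00,-10-0,-100-,1-000,11--0,11-0-
  m25 ⊆ -100-,11-0-
  m26 ⊆ -10-0,11--0
  m28 ⊆ -1-00,11--0,11-0-
  m29 ⊆ 11-0- [E]
  m30 ⊆ 1-110,11--0
E = {-1-00, 0-010, 00-01, 01-11, 1-000, 1011-, 11-0-}

NO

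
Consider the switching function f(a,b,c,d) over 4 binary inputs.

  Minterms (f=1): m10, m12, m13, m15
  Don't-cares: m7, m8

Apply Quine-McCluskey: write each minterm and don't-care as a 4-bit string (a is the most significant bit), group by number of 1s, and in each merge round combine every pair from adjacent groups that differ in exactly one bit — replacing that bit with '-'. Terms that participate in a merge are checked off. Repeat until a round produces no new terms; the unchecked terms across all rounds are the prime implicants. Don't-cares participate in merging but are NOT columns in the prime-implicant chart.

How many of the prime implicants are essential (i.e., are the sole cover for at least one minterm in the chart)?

[col 0] 0111*, 1000*, 1010*, 1100*, 1101*, 1111*
[col 1] -111, 1-00, 10-0, 11-1, 110-
Prime implicants: -111, 1-00, 10-0, 11-1, 110-
PI chart (minterm → PIs covering it):
  10 | 10-0  (sole → essential)
  12 | 1-00,110-
  13 | 11-1,110-
  15 | -111,11-1
Essential prime implicants: 10-0

1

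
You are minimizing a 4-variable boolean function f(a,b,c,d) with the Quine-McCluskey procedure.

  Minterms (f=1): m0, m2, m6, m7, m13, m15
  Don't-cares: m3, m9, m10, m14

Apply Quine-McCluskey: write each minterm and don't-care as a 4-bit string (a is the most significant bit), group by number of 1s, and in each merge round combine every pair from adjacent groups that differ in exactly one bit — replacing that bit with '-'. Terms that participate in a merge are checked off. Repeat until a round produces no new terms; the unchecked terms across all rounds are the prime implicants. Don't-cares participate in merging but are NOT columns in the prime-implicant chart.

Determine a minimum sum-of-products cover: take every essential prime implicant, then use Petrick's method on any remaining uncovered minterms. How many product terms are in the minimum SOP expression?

3

size-2^0 implicants → 0000(✓)  0010(✓)  0011(✓)  0110(✓)  0111(✓)  1001(✓)  1010(✓)  1101(✓)  1110(✓)  1111(✓)
size-2^1 implicants → -010(✓)  -110(✓)  -111(✓)  0-10(✓)  0-11(✓)  00-0  001-(✓)  011-(✓)  1-01  1-10(✓)  11-1  111-(✓)
size-2^2 implicants → --10  -11-  0-1-
Unchecked terms (primes): --10, -11-, 0-1-, 00-0, 1-01, 11-1
Minterm coverage:
  m0 ⊆ 00-0 [E]
  m2 ⊆ --10,0-1-,00-0
  m6 ⊆ --10,-11-,0-1-
  m7 ⊆ -11-,0-1-
  m13 ⊆ 1-01,11-1
  m15 ⊆ -11-,11-1
E = {00-0}
Petrick residual → -11-, 1-01
Cover = bc + a'b'd' + ac'd  |cover|=3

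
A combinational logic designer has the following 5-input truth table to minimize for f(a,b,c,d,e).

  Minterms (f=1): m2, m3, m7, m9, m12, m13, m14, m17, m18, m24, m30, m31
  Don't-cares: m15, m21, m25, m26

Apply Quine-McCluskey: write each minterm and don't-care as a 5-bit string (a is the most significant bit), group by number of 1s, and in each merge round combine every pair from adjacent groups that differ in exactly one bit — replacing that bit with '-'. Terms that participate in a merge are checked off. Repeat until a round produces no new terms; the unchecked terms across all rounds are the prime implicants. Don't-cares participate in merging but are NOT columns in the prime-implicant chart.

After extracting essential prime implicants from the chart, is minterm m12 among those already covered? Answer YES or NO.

[col 0] 00010*, 00011*, 00111*, 01001*, 01100*, 01101*, 01110*, 01111*, 10001*, 10010*, 10101*, 11000*, 11001*, 11010*, 11110*, 11111*
[col 1] -0010, -1001, -1110*, -1111*, 0-111, 00-11, 0001-, 01-01, 011-0*, 011-1*, 0110-*, 0111-*, 1-001, 1-010, 10-01, 11-10, 110-0, 1100-, 1111-*
[col 2] -111-, 011--
Prime implicants: -0010, -1001, -111-, 0-111, 00-11, 0001-, 01-01, 011--, 1-001, 1-010, 10-01, 11-10, 110-0, 1100-
PI chart (minterm → PIs covering it):
  2 | -0010,0001-
  3 | 00-11,0001-
  7 | 0-111,00-11
  9 | -1001,01-01
  12 | 011--  (sole → essential)
  13 | 01-01,011--
  14 | -111-,011--
  17 | 1-001,10-01
  18 | -0010,1-010
  24 | 110-0,1100-
  30 | -111-,11-10
  31 | -111-  (sole → essential)
Essential prime implicants: -111-, 011--

YES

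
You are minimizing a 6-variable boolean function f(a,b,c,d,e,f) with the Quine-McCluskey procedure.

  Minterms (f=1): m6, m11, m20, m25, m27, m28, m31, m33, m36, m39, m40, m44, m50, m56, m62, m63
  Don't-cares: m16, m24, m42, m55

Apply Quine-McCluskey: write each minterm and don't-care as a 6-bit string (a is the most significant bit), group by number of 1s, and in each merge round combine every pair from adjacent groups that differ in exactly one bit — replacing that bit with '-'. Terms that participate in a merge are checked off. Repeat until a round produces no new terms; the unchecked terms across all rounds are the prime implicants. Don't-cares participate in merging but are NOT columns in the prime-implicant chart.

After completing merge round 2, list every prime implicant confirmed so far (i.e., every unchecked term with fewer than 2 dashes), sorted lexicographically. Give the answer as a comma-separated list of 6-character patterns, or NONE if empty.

-11000, -11111, 0-1011, 000110, 011-11, 0110-1, 01100-, 1-0111, 1-1000, 10-100, 100001, 101-00, 1010-0, 11-111, 110010, 11111-

size-2^0 implicants → 000110  001011(✓)  010000(✓)  010100(✓)  011000(✓)  011001(✓)  011011(✓)  011100(✓)  011111(✓)  100001  100100(✓)  100111(✓)  101000(✓)  101010(✓)  101100(✓)  110010  110111(✓)  111000(✓)  111110(✓)  111111(✓)
size-2^1 implicants → -11000  -11111  0-1011  01-000(✓)  01-100(✓)  010-00(✓)  011-00(✓)  011-11  0110-1  01100-  1-0111  1-1000  10-100  101-00  1010-0  11-111  11111-
size-2^2 implicants → 01--00
Unchecked terms (primes): -11000, -11111, 0-1011, 000110, 01--00, 011-11, 0110-1, 01100-, 1-0111, 1-1000, 10-100, 100001, 101-00, 1010-0, 11-111, 110010, 11111-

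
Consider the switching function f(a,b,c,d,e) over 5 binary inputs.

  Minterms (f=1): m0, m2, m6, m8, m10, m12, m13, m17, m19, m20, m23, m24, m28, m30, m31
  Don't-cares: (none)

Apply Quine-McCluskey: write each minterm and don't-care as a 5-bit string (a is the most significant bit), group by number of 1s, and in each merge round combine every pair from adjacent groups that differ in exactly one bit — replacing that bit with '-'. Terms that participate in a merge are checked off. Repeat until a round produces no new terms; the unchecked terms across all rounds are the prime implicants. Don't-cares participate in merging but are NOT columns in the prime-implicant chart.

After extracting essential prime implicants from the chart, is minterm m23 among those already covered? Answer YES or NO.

NO

size-2^0 implicants → 00000(✓)  00010(✓)  00110(✓)  01000(✓)  01010(✓)  01100(✓)  01101(✓)  10001(✓)  10011(✓)  10100(✓)  10111(✓)  11000(✓)  11100(✓)  11110(✓)  11111(✓)
size-2^1 implicants → -1000(✓)  -1100(✓)  0-000(✓)  0-010(✓)  00-10  000-0(✓)  01-00(✓)  010-0(✓)  0110-  1-100  1-111  10-11  100-1  11-00(✓)  111-0  1111-
size-2^2 implicants → -1-00  0-0-0
Unchecked terms (primes): -1-00, 0-0-0, 00-10, 0110-, 1-100, 1-111, 10-11, 100-1, 111-0, 1111-
Minterm coverage:
  m0 ⊆ 0-0-0 [E]
  m2 ⊆ 0-0-0,00-10
  m6 ⊆ 00-10 [E]
  m8 ⊆ -1-00,0-0-0
  m10 ⊆ 0-0-0 [E]
  m12 ⊆ -1-00,0110-
  m13 ⊆ 0110- [E]
  m17 ⊆ 100-1 [E]
  m19 ⊆ 10-11,100-1
  m20 ⊆ 1-100 [E]
  m23 ⊆ 1-111,10-11
  m24 ⊆ -1-00 [E]
  m28 ⊆ -1-00,1-100,111-0
  m30 ⊆ 111-0,1111-
  m31 ⊆ 1-111,1111-
E = {-1-00, 0-0-0, 00-10, 0110-, 1-100, 100-1}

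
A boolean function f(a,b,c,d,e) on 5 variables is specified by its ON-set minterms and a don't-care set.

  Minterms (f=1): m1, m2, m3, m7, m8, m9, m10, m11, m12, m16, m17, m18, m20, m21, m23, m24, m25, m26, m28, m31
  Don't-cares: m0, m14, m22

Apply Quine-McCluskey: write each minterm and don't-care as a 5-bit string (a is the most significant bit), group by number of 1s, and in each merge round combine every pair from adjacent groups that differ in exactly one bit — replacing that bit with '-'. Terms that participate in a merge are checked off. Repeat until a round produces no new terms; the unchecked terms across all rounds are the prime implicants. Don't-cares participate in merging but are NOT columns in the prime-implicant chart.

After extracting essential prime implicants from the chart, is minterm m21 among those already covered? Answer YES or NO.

NO

size-2^0 implicants → 00000(✓)  00001(✓)  00010(✓)  00011(✓)  00111(✓)  01000(✓)  01001(✓)  01010(✓)  01011(✓)  01100(✓)  01110(✓)  10000(✓)  10001(✓)  10010(✓)  10100(✓)  10101(✓)  10110(✓)  10111(✓)  11000(✓)  11001(✓)  11010(✓)  11100(✓)  11111(✓)
size-2^1 implicants → -0000(✓)  -0001(✓)  -0010(✓)  -0111  -1000(✓)  -1001(✓)  -1010(✓)  -1100(✓)  0-000(✓)  0-001(✓)  0-010(✓)  0-011(✓)  00-11  000-0(✓)  000-1(✓)  0000-(✓)  0001-(✓)  01-00(✓)  01-10(✓)  010-0(✓)  010-1(✓)  0100-(✓)  0101-(✓)  011-0(✓)  1-000(✓)  1-001(✓)  1-010(✓)  1-100(✓)  1-111  10-00(✓)  10-01(✓)  10-10(✓)  100-0(✓)  1000-(✓)  101-0(✓)  101-1(✓)  1010-(✓)  1011-(✓)  11-00(✓)  110-0(✓)  1100-(✓)
size-2^2 implicants → --000(✓)  --001(✓)  --010(✓)  -00-0(✓)  -000-(✓)  -1-00  -10-0(✓)  -100-(✓)  0-0-0(✓)  0-0-1(✓)  0-00-(✓)  0-01-(✓)  000--(✓)  01--0  010--(✓)  1--00  1-0-0(✓)  1-00-(✓)  10--0  10-0-  101--
size-2^3 implicants → --0-0  --00-  0-0--
Unchecked terms (primes): --0-0, --00-, -0111, -1-00, 0-0--, 00-11, 01--0, 1--00, 1-111, 10--0, 10-0-, 101--
Minterm coverage:
  m1 ⊆ --00-,0-0--
  m2 ⊆ --0-0,0-0--
  m3 ⊆ 0-0--,00-11
  m7 ⊆ -0111,00-11
  m8 ⊆ --0-0,--00-,-1-00,0-0--,01--0
  m9 ⊆ --00-,0-0--
  m10 ⊆ --0-0,0-0--,01--0
  m11 ⊆ 0-0-- [E]
  m12 ⊆ -1-00,01--0
  m16 ⊆ --0-0,--00-,1--00,10--0,10-0-
  m17 ⊆ --00-,10-0-
  m18 ⊆ --0-0,10--0
  m20 ⊆ 1--00,10--0,10-0-,101--
  m21 ⊆ 10-0-,101--
  m23 ⊆ -0111,1-111,101--
  m24 ⊆ --0-0,--00-,-1-00,1--00
  m25 ⊆ --00- [E]
  m26 ⊆ --0-0 [E]
  m28 ⊆ -1-00,1--00
  m31 ⊆ 1-111 [E]
E = {--0-0, --00-, 0-0--, 1-111}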